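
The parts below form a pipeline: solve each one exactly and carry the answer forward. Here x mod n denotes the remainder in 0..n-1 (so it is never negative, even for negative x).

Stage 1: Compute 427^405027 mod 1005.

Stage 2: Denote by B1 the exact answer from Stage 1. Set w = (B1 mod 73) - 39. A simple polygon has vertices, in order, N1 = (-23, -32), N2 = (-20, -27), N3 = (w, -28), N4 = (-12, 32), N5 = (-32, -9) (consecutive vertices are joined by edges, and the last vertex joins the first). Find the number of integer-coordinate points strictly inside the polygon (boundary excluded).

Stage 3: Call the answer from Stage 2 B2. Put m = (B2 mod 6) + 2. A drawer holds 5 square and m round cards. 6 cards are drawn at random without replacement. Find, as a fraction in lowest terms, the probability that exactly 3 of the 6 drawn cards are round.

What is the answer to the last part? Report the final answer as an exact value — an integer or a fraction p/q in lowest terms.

Stage 1: squarings mod 1005: 427^1=427, 427^2=424, 427^4=886, 427^8=91, 427^16=241, 427^32=796, 427^64=466, 427^128=76, 427^256=751, 427^512=196, 427^1024=226, 427^2048=826, 427^4096=886, 427^8192=91, 427^16384=241, 427^32768=796, 427^65536=466, 427^131072=76, 427^262144=751; 427^405027 = 427^1 * 427^2 * 427^32 * 427^512 * 427^1024 * 427^2048 * 427^8192 * 427^131072 * 427^262144 = 478 (mod 1005); answer 478
Stage 2: B1 = 478; w = 1; cross terms: (-23*-27 - -20*-32)=-19, (-20*-28 - 1*-27)=587, (1*32 - -12*-28)=-304, (-12*-9 - -32*32)=1132, (-32*-32 - -23*-9)=817; twice the area = |2213| = 2213; area = 2213/2; boundary points = 1 + 1 + 1 + 1 + 1 = 5; strictly interior points = area - boundary/2 + 1 = 1105; answer 1105
Stage 3: B2 = 1105; m = 3; total draws C(8,6) = 28; favorable C(3,3)*C(5,3) = 10; P = 5/14; answer 5/14

5/14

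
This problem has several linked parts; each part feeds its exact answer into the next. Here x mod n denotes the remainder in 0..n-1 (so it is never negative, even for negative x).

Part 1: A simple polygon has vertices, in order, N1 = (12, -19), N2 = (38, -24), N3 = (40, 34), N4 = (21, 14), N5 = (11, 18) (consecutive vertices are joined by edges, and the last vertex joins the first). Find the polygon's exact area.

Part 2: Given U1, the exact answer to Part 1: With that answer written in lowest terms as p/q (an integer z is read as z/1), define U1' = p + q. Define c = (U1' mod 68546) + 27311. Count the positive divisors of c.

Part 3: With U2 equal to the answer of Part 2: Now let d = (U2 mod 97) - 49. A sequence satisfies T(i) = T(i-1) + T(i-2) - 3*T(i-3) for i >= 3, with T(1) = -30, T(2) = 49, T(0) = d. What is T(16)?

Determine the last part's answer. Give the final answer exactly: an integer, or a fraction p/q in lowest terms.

-1763

Part 1: cross terms: (12*-24 - 38*-19)=434, (38*34 - 40*-24)=2252, (40*14 - 21*34)=-154, (21*18 - 11*14)=224, (11*-19 - 12*18)=-425; twice the area = |2331| = 2331; area = 2331/2; answer 2331/2
Part 2: U1 = 2331/2; threaded value p + q = 2333; c = 29644; 29644 = 2^2 * 7411; number of divisors = (2+1) * (1+1) = 6; answer 6
Part 3: U2 = 6; d = -43; T(3) = 1*(49) + 1*(-30) - 3*(-43) = 148; iterating: T(3)=148, T(4)=287, T(5)=288, T(6)=131, T(7)=-442, T(8)=-1175, T(9)=-2010, T(10)=-1859, T(11)=-344, T(12)=3827, T(13)=9060, T(14)=13919, T(15)=11498, T(16)=-1763; answer -1763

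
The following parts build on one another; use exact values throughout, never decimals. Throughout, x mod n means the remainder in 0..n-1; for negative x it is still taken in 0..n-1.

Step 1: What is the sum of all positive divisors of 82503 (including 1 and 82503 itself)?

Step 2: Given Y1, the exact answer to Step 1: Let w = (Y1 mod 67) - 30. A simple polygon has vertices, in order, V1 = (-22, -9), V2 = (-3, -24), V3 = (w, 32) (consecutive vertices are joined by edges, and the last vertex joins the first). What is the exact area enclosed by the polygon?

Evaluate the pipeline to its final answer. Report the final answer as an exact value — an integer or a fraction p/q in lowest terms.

Step 1: 82503 = 3^2 * 89 * 103; sigma = (1 + 3 + 9) * (1 + 89) * (1 + 103) = 13 * 90 * 104 = 121680; answer 121680
Step 2: Y1 = 121680; w = -22; cross terms: (-22*-24 - -3*-9)=501, (-3*32 - -22*-24)=-624, (-22*-9 - -22*32)=902; twice the area = |779| = 779; area = 779/2; answer 779/2

779/2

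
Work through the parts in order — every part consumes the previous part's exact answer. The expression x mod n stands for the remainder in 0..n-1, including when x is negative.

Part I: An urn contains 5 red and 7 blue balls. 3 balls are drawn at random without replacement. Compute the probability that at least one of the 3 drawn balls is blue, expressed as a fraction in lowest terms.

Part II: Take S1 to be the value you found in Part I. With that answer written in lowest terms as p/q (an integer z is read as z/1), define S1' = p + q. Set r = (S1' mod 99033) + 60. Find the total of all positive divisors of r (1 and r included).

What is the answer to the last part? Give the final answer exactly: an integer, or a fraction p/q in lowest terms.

104

Part I: total draws C(12,3) = 220; complement C(5,3) = 10; favorable 220 - 10 = 210; P = 21/22; answer 21/22
Part II: S1 = 21/22; threaded value p + q = 43; r = 103; 103 is prime, so its only divisors are 1 and 103; sigma = 1 + 103 = 104; answer 104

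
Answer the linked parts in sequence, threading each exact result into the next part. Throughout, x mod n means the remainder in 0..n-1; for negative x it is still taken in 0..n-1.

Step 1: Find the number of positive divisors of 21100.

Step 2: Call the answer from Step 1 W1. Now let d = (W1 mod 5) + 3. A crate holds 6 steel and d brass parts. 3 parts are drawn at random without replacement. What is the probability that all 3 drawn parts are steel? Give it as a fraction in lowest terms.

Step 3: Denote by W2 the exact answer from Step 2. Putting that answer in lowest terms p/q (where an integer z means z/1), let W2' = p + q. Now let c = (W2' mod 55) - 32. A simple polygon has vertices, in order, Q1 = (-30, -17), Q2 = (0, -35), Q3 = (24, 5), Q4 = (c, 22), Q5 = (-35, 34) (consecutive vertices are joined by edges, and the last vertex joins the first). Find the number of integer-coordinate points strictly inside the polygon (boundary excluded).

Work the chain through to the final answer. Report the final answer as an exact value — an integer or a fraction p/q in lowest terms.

Step 1: 21100 = 2^2 * 5^2 * 211; number of divisors = (2+1) * (2+1) * (1+1) = 18; answer 18
Step 2: W1 = 18; d = 6; total draws C(12,3) = 220; favorable C(6,3) = 20; P = 1/11; answer 1/11
Step 3: W2 = 1/11; threaded value p + q = 12; c = -20; cross terms: (-30*-35 - 0*-17)=1050, (0*5 - 24*-35)=840, (24*22 - -20*5)=628, (-20*34 - -35*22)=90, (-35*-17 - -30*34)=1615; twice the area = |4223| = 4223; area = 4223/2; boundary points = 6 + 8 + 1 + 3 + 1 = 19; strictly interior points = area - boundary/2 + 1 = 2103; answer 2103

2103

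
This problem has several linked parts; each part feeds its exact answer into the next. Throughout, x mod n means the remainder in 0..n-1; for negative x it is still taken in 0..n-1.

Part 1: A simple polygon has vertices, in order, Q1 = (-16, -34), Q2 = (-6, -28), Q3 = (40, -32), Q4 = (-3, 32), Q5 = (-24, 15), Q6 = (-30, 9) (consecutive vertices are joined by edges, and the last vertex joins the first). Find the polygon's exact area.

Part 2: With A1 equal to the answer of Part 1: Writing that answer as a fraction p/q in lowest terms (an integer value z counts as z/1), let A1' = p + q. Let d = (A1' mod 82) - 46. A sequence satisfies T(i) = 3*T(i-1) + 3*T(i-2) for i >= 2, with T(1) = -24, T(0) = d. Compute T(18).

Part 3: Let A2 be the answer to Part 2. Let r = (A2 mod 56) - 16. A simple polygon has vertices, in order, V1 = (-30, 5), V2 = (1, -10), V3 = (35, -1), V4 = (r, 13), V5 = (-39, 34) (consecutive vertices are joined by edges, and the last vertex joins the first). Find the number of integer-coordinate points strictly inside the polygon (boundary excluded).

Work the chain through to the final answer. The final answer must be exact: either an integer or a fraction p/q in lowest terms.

Part 1: cross terms: (-16*-28 - -6*-34)=244, (-6*-32 - 40*-28)=1312, (40*32 - -3*-32)=1184, (-3*15 - -24*32)=723, (-24*9 - -30*15)=234, (-30*-34 - -16*9)=1164; twice the area = |4861| = 4861; area = 4861/2; answer 4861/2
Part 2: A1 = 4861/2; threaded value p + q = 4863; d = -21; T(2) = 3*(-24) + 3*(-21) = -135; iterating: T(2)=-135, T(3)=-477, T(4)=-1836, T(5)=-6939, T(6)=-26325, T(7)=-99792, T(8)=-378351, T(9)=-1434429, T(10)=-5438340, T(11)=-20618307, T(12)=-78169941, T(13)=-296364744, T(14)=-1123604055, T(15)=-4259906397, T(16)=-16150531356, T(17)=-61231313259, T(18)=-232145533845; answer -232145533845
Part 3: A2 = -232145533845; r = 11; cross terms: (-30*-10 - 1*5)=295, (1*-1 - 35*-10)=349, (35*13 - 11*-1)=466, (11*34 - -39*13)=881, (-39*5 - -30*34)=825; twice the area = |2816| = 2816; area = 1408; boundary points = 1 + 1 + 2 + 1 + 1 = 6; strictly interior points = area - boundary/2 + 1 = 1406; answer 1406

1406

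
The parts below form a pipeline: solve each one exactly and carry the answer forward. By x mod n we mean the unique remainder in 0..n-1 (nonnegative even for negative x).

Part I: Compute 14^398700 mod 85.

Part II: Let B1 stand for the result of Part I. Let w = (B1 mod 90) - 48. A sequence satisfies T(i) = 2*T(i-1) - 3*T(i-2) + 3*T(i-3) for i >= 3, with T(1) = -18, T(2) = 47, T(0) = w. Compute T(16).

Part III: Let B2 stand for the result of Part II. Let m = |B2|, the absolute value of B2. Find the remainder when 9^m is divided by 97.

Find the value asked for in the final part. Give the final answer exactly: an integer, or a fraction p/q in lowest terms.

Part I: squarings mod 85: 14^1=14, 14^2=26, 14^4=81, 14^8=16, 14^16=1, 14^32=1, 14^64=1, 14^128=1, 14^256=1, 14^512=1, 14^1024=1, 14^2048=1, 14^4096=1, 14^8192=1, 14^16384=1, 14^32768=1, 14^65536=1, 14^131072=1, 14^262144=1; 14^398700 = 14^4 * 14^8 * 14^32 * 14^64 * 14^256 * 14^1024 * 14^4096 * 14^131072 * 14^262144 = 21 (mod 85); answer 21
Part II: B1 = 21; w = -27; T(3) = 2*(47) - 3*(-18) + 3*(-27) = 67; iterating: T(3)=67, T(4)=-61, T(5)=-182, T(6)=20, T(7)=403, T(8)=200, T(9)=-749, T(10)=-889, T(11)=1069, T(12)=2558, T(13)=-758, T(14)=-5983, T(15)=-2018, T(16)=11639; answer 11639
Part III: B2 = 11639; m = 11639; squarings mod 97: 9^1=9, 9^2=81, 9^4=62, 9^8=61, 9^16=35, 9^32=61, 9^64=35, 9^128=61, 9^256=35, 9^512=61, 9^1024=35, 9^2048=61, 9^4096=35, 9^8192=61; 9^11639 = 9^1 * 9^2 * 9^4 * 9^16 * 9^32 * 9^64 * 9^256 * 9^1024 * 9^2048 * 9^8192 = 54 (mod 97); answer 54

54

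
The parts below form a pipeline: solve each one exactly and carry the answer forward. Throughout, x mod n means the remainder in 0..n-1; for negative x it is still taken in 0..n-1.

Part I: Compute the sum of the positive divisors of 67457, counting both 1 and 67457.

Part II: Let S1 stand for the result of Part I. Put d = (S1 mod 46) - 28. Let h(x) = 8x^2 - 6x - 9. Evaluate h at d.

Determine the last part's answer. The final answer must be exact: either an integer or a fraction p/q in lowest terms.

Part I: 67457 = 13 * 5189; sigma = (1 + 13) * (1 + 5189) = 14 * 5190 = 72660; answer 72660
Part II: S1 = 72660; d = -2; 8*(-2)^2 - 6*(-2)^1 - 9 = (32) + (12) + (-9) = 35; answer 35

35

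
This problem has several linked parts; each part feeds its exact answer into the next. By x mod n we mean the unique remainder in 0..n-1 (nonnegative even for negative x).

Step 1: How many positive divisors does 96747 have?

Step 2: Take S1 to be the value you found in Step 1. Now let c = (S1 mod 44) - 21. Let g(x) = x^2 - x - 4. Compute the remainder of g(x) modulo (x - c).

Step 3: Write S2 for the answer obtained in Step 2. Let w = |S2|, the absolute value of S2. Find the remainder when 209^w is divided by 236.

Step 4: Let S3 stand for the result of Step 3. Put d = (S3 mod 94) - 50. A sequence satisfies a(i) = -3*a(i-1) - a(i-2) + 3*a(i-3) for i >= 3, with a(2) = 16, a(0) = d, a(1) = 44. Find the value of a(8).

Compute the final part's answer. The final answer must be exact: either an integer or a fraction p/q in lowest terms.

11639

Step 1: 96747 = 3 * 7 * 17 * 271; number of divisors = (1+1) * (1+1) * (1+1) * (1+1) = 16; answer 16
Step 2: S1 = 16; c = -5; remainder = value at the root: 1*(-5)^2 - 1*(-5)^1 - 4 = (25) + (5) + (-4) = 26; answer 26
Step 3: S2 = 26; w = 26; squarings mod 236: 209^1=209, 209^2=21, 209^4=205, 209^8=17, 209^16=53; 209^26 = 209^2 * 209^8 * 209^16 = 41 (mod 236); answer 41
Step 4: S3 = 41; d = -9; a(3) = -3*(16) - 1*(44) + 3*(-9) = -119; iterating: a(3)=-119, a(4)=473, a(5)=-1252, a(6)=2926, a(7)=-6107, a(8)=11639; answer 11639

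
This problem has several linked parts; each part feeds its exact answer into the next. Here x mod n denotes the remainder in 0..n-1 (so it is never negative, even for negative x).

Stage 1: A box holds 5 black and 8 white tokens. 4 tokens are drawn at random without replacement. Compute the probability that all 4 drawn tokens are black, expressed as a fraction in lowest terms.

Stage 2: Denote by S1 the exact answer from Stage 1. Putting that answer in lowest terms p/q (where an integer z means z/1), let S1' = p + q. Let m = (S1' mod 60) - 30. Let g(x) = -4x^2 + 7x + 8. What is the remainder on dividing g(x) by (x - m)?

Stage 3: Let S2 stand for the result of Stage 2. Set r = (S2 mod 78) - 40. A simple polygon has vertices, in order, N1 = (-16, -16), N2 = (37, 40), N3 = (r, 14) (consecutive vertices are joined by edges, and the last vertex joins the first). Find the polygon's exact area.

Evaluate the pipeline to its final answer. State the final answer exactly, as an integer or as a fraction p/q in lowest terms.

101

Stage 1: total draws C(13,4) = 715; favorable C(5,4) = 5; P = 1/143; answer 1/143
Stage 2: S1 = 1/143; threaded value p + q = 144; m = -6; remainder = value at the root: -4*(-6)^2 + 7*(-6)^1 + 8 = (-144) + (-42) + (8) = -178; answer -178
Stage 3: S2 = -178; r = 16; cross terms: (-16*40 - 37*-16)=-48, (37*14 - 16*40)=-122, (16*-16 - -16*14)=-32; twice the area = |-202| = 202; area = 101; answer 101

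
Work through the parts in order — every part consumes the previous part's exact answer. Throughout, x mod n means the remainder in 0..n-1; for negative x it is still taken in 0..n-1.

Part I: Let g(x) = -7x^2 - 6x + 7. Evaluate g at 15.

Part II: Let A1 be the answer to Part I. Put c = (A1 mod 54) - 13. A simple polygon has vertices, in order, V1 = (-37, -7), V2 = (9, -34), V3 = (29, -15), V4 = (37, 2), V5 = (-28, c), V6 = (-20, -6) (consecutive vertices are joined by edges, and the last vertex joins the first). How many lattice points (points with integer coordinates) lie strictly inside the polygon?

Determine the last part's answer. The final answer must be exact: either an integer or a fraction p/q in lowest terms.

Part I: -7*(15)^2 - 6*(15)^1 + 7 = (-1575) + (-90) + (7) = -1658; answer -1658
Part II: A1 = -1658; c = 3; cross terms: (-37*-34 - 9*-7)=1321, (9*-15 - 29*-34)=851, (29*2 - 37*-15)=613, (37*3 - -28*2)=167, (-28*-6 - -20*3)=228, (-20*-7 - -37*-6)=-82; twice the area = |3098| = 3098; area = 1549; boundary points = 1 + 1 + 1 + 1 + 1 + 1 = 6; strictly interior points = area - boundary/2 + 1 = 1547; answer 1547

1547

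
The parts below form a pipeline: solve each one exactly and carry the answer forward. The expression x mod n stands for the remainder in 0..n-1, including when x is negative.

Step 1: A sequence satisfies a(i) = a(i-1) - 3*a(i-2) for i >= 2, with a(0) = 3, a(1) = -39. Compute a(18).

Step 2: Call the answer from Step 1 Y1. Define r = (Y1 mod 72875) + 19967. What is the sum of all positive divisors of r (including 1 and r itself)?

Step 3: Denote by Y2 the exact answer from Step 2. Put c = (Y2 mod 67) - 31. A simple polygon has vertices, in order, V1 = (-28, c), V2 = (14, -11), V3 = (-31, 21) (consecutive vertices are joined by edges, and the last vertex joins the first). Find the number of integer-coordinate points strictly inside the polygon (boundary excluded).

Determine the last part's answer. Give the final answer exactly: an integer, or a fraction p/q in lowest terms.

Step 1: a(2) = 1*(-39) - 3*(3) = -48; iterating: a(2)=-48, a(3)=69, a(4)=213, a(5)=6, a(6)=-633, a(7)=-651, a(8)=1248, a(9)=3201, a(10)=-543, a(11)=-10146, a(12)=-8517, a(13)=21921, a(14)=47472, a(15)=-18291, a(16)=-160707, a(17)=-105834, a(18)=376287; answer 376287
Step 2: Y1 = 376287; r = 31879; 31879 = 71 * 449; sigma = (1 + 71) * (1 + 449) = 72 * 450 = 32400; answer 32400
Step 3: Y2 = 32400; c = 8; cross terms: (-28*-11 - 14*8)=196, (14*21 - -31*-11)=-47, (-31*8 - -28*21)=340; twice the area = |489| = 489; area = 489/2; boundary points = 1 + 1 + 1 = 3; strictly interior points = area - boundary/2 + 1 = 244; answer 244

244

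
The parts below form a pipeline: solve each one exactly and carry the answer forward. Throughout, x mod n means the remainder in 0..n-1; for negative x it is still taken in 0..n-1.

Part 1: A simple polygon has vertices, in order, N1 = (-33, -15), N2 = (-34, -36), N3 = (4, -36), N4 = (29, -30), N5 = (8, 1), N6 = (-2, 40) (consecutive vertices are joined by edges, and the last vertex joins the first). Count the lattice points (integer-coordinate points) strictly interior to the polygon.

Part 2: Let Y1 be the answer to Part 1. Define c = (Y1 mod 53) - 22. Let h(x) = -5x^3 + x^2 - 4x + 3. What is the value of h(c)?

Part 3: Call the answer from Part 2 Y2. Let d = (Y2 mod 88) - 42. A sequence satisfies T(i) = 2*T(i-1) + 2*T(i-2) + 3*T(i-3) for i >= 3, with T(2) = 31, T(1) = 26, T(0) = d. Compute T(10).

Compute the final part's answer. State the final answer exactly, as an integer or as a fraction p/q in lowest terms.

227126

Part 1: cross terms: (-33*-36 - -34*-15)=678, (-34*-36 - 4*-36)=1368, (4*-30 - 29*-36)=924, (29*1 - 8*-30)=269, (8*40 - -2*1)=322, (-2*-15 - -33*40)=1350; twice the area = |4911| = 4911; area = 4911/2; boundary points = 1 + 38 + 1 + 1 + 1 + 1 = 43; strictly interior points = area - boundary/2 + 1 = 2435; answer 2435
Part 2: Y1 = 2435; c = 28; -5*(28)^3 + 1*(28)^2 - 4*(28)^1 + 3 = (-109760) + (784) + (-112) + (3) = -109085; answer -109085
Part 3: Y2 = -109085; d = -7; T(3) = 2*(31) + 2*(26) + 3*(-7) = 93; iterating: T(3)=93, T(4)=326, T(5)=931, T(6)=2793, T(7)=8426, T(8)=25231, T(9)=75693, T(10)=227126; answer 227126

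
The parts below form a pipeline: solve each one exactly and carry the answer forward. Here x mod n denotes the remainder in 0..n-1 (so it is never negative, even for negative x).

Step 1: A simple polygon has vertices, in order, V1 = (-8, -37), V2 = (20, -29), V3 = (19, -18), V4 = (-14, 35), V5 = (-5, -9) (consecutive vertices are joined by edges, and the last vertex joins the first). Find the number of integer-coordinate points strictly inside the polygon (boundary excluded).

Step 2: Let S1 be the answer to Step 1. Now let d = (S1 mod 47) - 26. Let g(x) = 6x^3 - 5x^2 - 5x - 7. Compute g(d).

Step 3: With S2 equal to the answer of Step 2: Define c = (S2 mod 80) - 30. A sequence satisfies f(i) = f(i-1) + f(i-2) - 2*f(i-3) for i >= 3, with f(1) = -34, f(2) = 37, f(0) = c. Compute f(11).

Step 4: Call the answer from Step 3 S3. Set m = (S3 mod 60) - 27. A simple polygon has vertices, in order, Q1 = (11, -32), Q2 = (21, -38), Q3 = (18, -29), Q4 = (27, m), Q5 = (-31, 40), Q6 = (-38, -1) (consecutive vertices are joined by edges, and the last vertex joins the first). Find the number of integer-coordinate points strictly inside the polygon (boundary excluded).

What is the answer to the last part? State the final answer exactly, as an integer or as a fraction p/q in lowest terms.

Step 1: cross terms: (-8*-29 - 20*-37)=972, (20*-18 - 19*-29)=191, (19*35 - -14*-18)=413, (-14*-9 - -5*35)=301, (-5*-37 - -8*-9)=113; twice the area = |1990| = 1990; area = 995; boundary points = 4 + 1 + 1 + 1 + 1 = 8; strictly interior points = area - boundary/2 + 1 = 992; answer 992
Step 2: S1 = 992; d = -21; 6*(-21)^3 - 5*(-21)^2 - 5*(-21)^1 - 7 = (-55566) + (-2205) + (105) + (-7) = -57673; answer -57673
Step 3: S2 = -57673; c = -23; f(3) = 1*(37) + 1*(-34) - 2*(-23) = 49; iterating: f(3)=49, f(4)=154, f(5)=129, f(6)=185, f(7)=6, f(8)=-67, f(9)=-431, f(10)=-510, f(11)=-807; answer -807
Step 4: S3 = -807; m = 6; cross terms: (11*-38 - 21*-32)=254, (21*-29 - 18*-38)=75, (18*6 - 27*-29)=891, (27*40 - -31*6)=1266, (-31*-1 - -38*40)=1551, (-38*-32 - 11*-1)=1227; twice the area = |5264| = 5264; area = 2632; boundary points = 2 + 3 + 1 + 2 + 1 + 1 = 10; strictly interior points = area - boundary/2 + 1 = 2628; answer 2628

2628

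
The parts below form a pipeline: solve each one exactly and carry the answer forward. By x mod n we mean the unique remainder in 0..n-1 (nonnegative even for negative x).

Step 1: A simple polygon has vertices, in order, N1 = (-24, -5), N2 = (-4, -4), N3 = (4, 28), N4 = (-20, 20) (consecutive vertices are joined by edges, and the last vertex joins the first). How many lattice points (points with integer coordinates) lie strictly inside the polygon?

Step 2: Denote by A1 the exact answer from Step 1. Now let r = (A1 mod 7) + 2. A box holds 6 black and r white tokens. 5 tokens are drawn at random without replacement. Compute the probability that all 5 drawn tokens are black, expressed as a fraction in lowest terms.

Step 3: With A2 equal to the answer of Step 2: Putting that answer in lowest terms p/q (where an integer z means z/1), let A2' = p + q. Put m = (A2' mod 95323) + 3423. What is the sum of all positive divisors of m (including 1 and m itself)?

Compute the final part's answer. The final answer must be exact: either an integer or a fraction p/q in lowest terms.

Step 1: cross terms: (-24*-4 - -4*-5)=76, (-4*28 - 4*-4)=-96, (4*20 - -20*28)=640, (-20*-5 - -24*20)=580; twice the area = |1200| = 1200; area = 600; boundary points = 1 + 8 + 8 + 1 = 18; strictly interior points = area - boundary/2 + 1 = 592; answer 592
Step 2: A1 = 592; r = 6; total draws C(12,5) = 792; favorable C(6,5) = 6; P = 1/132; answer 1/132
Step 3: A2 = 1/132; threaded value p + q = 133; m = 3556; 3556 = 2^2 * 7 * 127; sigma = (1 + 2 + 4) * (1 + 7) * (1 + 127) = 7 * 8 * 128 = 7168; answer 7168

7168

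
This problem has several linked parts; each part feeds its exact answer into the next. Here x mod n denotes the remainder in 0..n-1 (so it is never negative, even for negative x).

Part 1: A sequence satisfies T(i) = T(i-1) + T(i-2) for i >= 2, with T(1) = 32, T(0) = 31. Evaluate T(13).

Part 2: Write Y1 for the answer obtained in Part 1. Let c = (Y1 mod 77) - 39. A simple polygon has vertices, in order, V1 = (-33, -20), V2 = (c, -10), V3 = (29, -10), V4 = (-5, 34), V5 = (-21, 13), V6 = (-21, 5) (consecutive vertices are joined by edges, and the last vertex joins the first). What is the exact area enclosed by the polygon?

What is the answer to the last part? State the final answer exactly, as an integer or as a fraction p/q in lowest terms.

1594

Part 1: T(2) = 1*(32) + 1*(31) = 63; iterating: T(2)=63, T(3)=95, T(4)=158, T(5)=253, T(6)=411, T(7)=664, T(8)=1075, T(9)=1739, T(10)=2814, T(11)=4553, T(12)=7367, T(13)=11920; answer 11920
Part 2: Y1 = 11920; c = 23; cross terms: (-33*-10 - 23*-20)=790, (23*-10 - 29*-10)=60, (29*34 - -5*-10)=936, (-5*13 - -21*34)=649, (-21*5 - -21*13)=168, (-21*-20 - -33*5)=585; twice the area = |3188| = 3188; area = 1594; answer 1594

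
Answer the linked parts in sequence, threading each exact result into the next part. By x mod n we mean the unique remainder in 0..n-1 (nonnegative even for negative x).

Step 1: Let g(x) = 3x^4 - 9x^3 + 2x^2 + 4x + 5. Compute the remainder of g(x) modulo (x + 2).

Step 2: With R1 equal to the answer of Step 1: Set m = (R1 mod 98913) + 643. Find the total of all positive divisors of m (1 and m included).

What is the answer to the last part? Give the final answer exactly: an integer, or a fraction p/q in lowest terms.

2044

Step 1: remainder = value at the root: 3*(-2)^4 - 9*(-2)^3 + 2*(-2)^2 + 4*(-2)^1 + 5 = (48) + (72) + (8) + (-8) + (5) = 125; answer 125
Step 2: R1 = 125; m = 768; 768 = 2^8 * 3; sigma = (1 + 2 + 4 + 8 + 16 + 32 + 64 + 128 + 256) * (1 + 3) = 511 * 4 = 2044; answer 2044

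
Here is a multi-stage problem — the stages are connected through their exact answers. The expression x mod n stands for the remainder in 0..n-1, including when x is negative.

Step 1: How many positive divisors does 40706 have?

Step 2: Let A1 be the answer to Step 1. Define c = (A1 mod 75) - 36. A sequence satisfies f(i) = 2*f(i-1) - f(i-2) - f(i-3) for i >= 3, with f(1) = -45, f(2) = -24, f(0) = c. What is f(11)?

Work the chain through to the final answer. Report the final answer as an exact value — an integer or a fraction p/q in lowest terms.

-2491

Step 1: 40706 = 2 * 20353; number of divisors = (1+1) * (1+1) = 4; answer 4
Step 2: A1 = 4; c = -32; f(3) = 2*(-24) - 1*(-45) - 1*(-32) = 29; iterating: f(3)=29, f(4)=127, f(5)=249, f(6)=342, f(7)=308, f(8)=25, f(9)=-600, f(10)=-1533, f(11)=-2491; answer -2491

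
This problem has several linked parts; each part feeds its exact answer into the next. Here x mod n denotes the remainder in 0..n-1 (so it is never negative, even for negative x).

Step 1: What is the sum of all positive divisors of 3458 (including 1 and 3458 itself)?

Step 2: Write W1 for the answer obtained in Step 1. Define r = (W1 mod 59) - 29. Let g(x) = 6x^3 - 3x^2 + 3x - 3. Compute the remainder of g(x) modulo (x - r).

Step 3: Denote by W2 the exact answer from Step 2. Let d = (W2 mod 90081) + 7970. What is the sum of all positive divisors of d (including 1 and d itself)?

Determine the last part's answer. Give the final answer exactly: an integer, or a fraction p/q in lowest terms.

107112

Step 1: 3458 = 2 * 7 * 13 * 19; sigma = (1 + 2) * (1 + 7) * (1 + 13) * (1 + 19) = 3 * 8 * 14 * 20 = 6720; answer 6720
Step 2: W1 = 6720; r = 24; remainder = value at the root: 6*(24)^3 - 3*(24)^2 + 3*(24)^1 - 3 = (82944) + (-1728) + (72) + (-3) = 81285; answer 81285
Step 3: W2 = 81285; d = 89255; 89255 = 5 * 17851; sigma = (1 + 5) * (1 + 17851) = 6 * 17852 = 107112; answer 107112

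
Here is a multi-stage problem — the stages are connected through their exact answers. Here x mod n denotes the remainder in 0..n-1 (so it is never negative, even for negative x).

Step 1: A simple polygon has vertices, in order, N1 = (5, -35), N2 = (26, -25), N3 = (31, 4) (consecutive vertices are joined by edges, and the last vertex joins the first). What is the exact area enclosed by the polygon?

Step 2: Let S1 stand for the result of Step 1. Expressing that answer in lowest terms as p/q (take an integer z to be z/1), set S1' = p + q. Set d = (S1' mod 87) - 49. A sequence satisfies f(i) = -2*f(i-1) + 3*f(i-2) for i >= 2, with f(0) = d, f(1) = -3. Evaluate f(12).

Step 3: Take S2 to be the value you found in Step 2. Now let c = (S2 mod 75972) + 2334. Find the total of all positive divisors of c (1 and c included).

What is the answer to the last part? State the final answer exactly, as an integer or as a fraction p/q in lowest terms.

193116

Step 1: cross terms: (5*-25 - 26*-35)=785, (26*4 - 31*-25)=879, (31*-35 - 5*4)=-1105; twice the area = |559| = 559; area = 559/2; answer 559/2
Step 2: S1 = 559/2; threaded value p + q = 561; d = -10; f(2) = -2*(-3) + 3*(-10) = -24; iterating: f(2)=-24, f(3)=39, f(4)=-150, f(5)=417, f(6)=-1284, f(7)=3819, f(8)=-11490, f(9)=34437, f(10)=-103344, f(11)=309999, f(12)=-930030; answer -930030
Step 3: S2 = -930030; c = 59940; 59940 = 2^2 * 3^4 * 5 * 37; sigma = (1 + 2 + 4) * (1 + 3 + 9 + 27 + 81) * (1 + 5) * (1 + 37) = 7 * 121 * 6 * 38 = 193116; answer 193116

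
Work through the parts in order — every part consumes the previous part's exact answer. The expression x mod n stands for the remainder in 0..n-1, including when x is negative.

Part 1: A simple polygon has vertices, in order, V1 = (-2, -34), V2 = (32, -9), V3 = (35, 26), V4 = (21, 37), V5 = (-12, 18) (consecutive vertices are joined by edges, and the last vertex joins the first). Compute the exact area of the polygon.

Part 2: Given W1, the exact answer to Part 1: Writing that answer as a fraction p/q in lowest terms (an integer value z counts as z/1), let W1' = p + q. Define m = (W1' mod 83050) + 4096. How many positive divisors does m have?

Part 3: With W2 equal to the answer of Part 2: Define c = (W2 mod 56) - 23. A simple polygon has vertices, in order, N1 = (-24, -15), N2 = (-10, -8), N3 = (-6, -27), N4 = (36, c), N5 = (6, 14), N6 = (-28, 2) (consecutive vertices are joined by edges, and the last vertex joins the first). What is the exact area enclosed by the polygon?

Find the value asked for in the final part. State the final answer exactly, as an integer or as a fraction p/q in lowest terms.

Part 1: cross terms: (-2*-9 - 32*-34)=1106, (32*26 - 35*-9)=1147, (35*37 - 21*26)=749, (21*18 - -12*37)=822, (-12*-34 - -2*18)=444; twice the area = |4268| = 4268; area = 2134; answer 2134
Part 2: W1 = 2134; threaded value p + q = 2135; m = 6231; 6231 = 3 * 31 * 67; number of divisors = (1+1) * (1+1) * (1+1) = 8; answer 8
Part 3: W2 = 8; c = -15; cross terms: (-24*-8 - -10*-15)=42, (-10*-27 - -6*-8)=222, (-6*-15 - 36*-27)=1062, (36*14 - 6*-15)=594, (6*2 - -28*14)=404, (-28*-15 - -24*2)=468; twice the area = |2792| = 2792; area = 1396; answer 1396

1396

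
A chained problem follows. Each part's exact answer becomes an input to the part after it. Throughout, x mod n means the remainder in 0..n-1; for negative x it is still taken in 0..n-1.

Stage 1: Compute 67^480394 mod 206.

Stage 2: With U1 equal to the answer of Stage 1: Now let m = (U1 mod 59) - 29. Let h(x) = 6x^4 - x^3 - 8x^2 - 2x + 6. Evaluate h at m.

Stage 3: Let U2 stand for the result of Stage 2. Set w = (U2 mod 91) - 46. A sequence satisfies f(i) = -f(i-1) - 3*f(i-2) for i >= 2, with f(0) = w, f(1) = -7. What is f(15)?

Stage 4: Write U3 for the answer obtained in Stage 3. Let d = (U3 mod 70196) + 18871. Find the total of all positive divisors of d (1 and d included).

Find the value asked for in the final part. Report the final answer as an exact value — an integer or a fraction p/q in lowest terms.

Stage 1: squarings mod 206: 67^1=67, 67^2=163, 67^4=201, 67^8=25, 67^16=7, 67^32=49, 67^64=135, 67^128=97, 67^256=139, 67^512=163, 67^1024=201, 67^2048=25, 67^4096=7, 67^8192=49, 67^16384=135, 67^32768=97, 67^65536=139, 67^131072=163, 67^262144=201; 67^480394 = 67^2 * 67^8 * 67^128 * 67^1024 * 67^4096 * 67^16384 * 67^65536 * 67^131072 * 67^262144 = 17 (mod 206); answer 17
Stage 2: U1 = 17; m = -12; 6*(-12)^4 - 1*(-12)^3 - 8*(-12)^2 - 2*(-12)^1 + 6 = (124416) + (1728) + (-1152) + (24) + (6) = 125022; answer 125022
Stage 3: U2 = 125022; w = 33; f(2) = -1*(-7) - 3*(33) = -92; iterating: f(2)=-92, f(3)=113, f(4)=163, f(5)=-502, f(6)=13, f(7)=1493, f(8)=-1532, f(9)=-2947, f(10)=7543, f(11)=1298, f(12)=-23927, f(13)=20033, f(14)=51748, f(15)=-111847; answer -111847
Stage 4: U3 = -111847; d = 47416; 47416 = 2^3 * 5927; sigma = (1 + 2 + 4 + 8) * (1 + 5927) = 15 * 5928 = 88920; answer 88920

88920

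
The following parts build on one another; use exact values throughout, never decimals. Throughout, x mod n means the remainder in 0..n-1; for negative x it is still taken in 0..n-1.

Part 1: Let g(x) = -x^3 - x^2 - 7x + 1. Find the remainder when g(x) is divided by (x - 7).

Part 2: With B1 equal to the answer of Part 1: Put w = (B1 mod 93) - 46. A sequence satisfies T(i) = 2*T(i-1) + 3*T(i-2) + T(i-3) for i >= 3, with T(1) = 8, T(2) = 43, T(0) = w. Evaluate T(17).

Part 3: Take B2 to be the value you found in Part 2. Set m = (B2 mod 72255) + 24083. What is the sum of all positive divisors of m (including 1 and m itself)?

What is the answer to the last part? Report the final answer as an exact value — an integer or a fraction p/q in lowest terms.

37128

Part 1: remainder = value at the root: -1*(7)^3 - 1*(7)^2 - 7*(7)^1 + 1 = (-343) + (-49) + (-49) + (1) = -440; answer -440
Part 2: B1 = -440; w = -21; T(3) = 2*(43) + 3*(8) + 1*(-21) = 89; iterating: T(3)=89, T(4)=315, T(5)=940, T(6)=2914, T(7)=8963, T(8)=27608, T(9)=85019, T(10)=261825, T(11)=806315, T(12)=2483124, T(13)=7647018, T(14)=23549723, T(15)=72523624, T(16)=223343435, T(17)=687807465; answer 687807465
Part 3: B2 = 687807465; m = 36203; 36203 = 41 * 883; sigma = (1 + 41) * (1 + 883) = 42 * 884 = 37128; answer 37128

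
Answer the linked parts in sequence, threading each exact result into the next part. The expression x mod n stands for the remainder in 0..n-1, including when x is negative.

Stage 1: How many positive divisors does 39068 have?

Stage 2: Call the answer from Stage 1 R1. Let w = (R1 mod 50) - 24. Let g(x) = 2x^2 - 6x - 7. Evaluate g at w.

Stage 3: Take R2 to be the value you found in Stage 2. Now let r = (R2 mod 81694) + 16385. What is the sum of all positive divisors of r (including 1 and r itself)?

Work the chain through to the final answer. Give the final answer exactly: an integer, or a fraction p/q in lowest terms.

Stage 1: 39068 = 2^2 * 9767; number of divisors = (2+1) * (1+1) = 6; answer 6
Stage 2: R1 = 6; w = -18; 2*(-18)^2 - 6*(-18)^1 - 7 = (648) + (108) + (-7) = 749; answer 749
Stage 3: R2 = 749; r = 17134; 17134 = 2 * 13 * 659; sigma = (1 + 2) * (1 + 13) * (1 + 659) = 3 * 14 * 660 = 27720; answer 27720

27720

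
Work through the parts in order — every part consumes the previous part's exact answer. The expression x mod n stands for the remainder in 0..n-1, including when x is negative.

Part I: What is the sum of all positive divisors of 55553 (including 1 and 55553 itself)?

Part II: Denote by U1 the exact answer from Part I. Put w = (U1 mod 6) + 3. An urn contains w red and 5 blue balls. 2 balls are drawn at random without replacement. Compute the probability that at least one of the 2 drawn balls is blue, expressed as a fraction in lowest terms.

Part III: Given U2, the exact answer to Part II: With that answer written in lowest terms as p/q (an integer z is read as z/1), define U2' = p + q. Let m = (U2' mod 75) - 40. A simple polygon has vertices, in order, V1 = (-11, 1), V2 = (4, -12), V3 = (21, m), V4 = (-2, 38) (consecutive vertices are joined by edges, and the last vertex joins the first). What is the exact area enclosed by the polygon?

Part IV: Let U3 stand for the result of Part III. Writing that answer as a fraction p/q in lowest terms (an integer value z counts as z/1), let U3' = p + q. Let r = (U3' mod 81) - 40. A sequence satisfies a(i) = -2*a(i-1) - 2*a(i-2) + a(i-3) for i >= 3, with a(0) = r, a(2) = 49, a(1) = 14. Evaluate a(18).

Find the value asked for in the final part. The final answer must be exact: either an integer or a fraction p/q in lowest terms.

Part I: 55553 = 73 * 761; sigma = (1 + 73) * (1 + 761) = 74 * 762 = 56388; answer 56388
Part II: U1 = 56388; w = 3; total draws C(8,2) = 28; complement C(3,2) = 3; favorable 28 - 3 = 25; P = 25/28; answer 25/28
Part III: U2 = 25/28; threaded value p + q = 53; m = 13; cross terms: (-11*-12 - 4*1)=128, (4*13 - 21*-12)=304, (21*38 - -2*13)=824, (-2*1 - -11*38)=416; twice the area = |1672| = 1672; area = 836; answer 836
Part IV: U3 = 836; threaded value p + q = 837; r = -13; a(3) = -2*(49) - 2*(14) + 1*(-13) = -139; iterating: a(3)=-139, a(4)=194, a(5)=-61, a(6)=-405, a(7)=1126, a(8)=-1503, a(9)=349, a(10)=3434, a(11)=-9069, a(12)=11619, a(13)=-1666, a(14)=-28975, a(15)=72901, a(16)=-89518, a(17)=4259, a(18)=243419; answer 243419

243419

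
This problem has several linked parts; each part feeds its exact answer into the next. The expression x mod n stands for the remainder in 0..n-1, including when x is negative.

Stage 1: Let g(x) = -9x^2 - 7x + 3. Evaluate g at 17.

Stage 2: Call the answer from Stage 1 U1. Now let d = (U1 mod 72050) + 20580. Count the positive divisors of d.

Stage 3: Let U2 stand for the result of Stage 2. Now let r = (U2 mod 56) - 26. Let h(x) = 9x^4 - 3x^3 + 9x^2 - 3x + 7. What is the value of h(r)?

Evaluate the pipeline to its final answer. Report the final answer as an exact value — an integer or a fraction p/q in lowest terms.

93937

Stage 1: -9*(17)^2 - 7*(17)^1 + 3 = (-2601) + (-119) + (3) = -2717; answer -2717
Stage 2: U1 = -2717; d = 89913; 89913 = 3 * 17 * 41 * 43; number of divisors = (1+1) * (1+1) * (1+1) * (1+1) = 16; answer 16
Stage 3: U2 = 16; r = -10; 9*(-10)^4 - 3*(-10)^3 + 9*(-10)^2 - 3*(-10)^1 + 7 = (90000) + (3000) + (900) + (30) + (7) = 93937; answer 93937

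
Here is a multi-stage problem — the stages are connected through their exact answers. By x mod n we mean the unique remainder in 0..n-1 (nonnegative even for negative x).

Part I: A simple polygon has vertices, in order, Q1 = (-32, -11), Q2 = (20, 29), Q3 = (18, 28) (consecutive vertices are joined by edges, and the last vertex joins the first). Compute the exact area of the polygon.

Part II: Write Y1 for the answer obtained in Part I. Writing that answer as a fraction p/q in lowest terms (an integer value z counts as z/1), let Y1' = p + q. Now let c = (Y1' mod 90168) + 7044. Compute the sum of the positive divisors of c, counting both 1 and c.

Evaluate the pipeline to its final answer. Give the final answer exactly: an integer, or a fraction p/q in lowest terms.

10192

Part I: cross terms: (-32*29 - 20*-11)=-708, (20*28 - 18*29)=38, (18*-11 - -32*28)=698; twice the area = |28| = 28; area = 14; answer 14
Part II: Y1 = 14; threaded value p + q = 15; c = 7059; 7059 = 3 * 13 * 181; sigma = (1 + 3) * (1 + 13) * (1 + 181) = 4 * 14 * 182 = 10192; answer 10192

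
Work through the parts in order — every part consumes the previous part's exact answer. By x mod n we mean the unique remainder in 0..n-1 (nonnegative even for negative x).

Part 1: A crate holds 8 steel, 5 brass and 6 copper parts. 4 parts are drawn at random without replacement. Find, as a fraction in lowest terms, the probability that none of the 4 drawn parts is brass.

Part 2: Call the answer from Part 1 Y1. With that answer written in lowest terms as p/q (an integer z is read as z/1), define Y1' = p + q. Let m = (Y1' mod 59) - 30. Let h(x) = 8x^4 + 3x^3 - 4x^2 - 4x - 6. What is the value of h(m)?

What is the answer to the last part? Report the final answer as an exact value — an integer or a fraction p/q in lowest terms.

54309

Part 1: total draws C(19,4) = 3876; favorable C(14,4) = 1001; P = 1001/3876; answer 1001/3876
Part 2: Y1 = 1001/3876; threaded value p + q = 4877; m = 9; 8*(9)^4 + 3*(9)^3 - 4*(9)^2 - 4*(9)^1 - 6 = (52488) + (2187) + (-324) + (-36) + (-6) = 54309; answer 54309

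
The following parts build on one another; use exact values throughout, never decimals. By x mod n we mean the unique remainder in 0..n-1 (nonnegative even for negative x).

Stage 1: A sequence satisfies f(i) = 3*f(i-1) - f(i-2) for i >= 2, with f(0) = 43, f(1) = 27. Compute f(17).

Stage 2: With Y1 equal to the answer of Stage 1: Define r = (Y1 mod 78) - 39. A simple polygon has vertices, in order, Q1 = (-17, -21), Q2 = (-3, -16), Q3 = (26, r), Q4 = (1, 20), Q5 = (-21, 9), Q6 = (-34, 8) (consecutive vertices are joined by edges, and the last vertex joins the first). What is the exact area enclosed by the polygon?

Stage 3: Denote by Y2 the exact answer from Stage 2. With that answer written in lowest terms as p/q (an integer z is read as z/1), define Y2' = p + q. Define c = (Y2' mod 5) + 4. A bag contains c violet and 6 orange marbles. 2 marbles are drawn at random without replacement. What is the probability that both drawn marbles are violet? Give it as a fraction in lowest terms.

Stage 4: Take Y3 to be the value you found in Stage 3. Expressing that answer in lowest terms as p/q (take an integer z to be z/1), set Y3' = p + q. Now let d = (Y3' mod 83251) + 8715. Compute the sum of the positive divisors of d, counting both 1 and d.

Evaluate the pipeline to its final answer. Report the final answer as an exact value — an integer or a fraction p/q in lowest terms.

15960

Stage 1: f(2) = 3*(27) - 1*(43) = 38; iterating: f(2)=38, f(3)=87, f(4)=223, f(5)=582, f(6)=1523, f(7)=3987, f(8)=10438, f(9)=27327, f(10)=71543, f(11)=187302, f(12)=490363, f(13)=1283787, f(14)=3360998, f(15)=8799207, f(16)=23036623, f(17)=60310662; answer 60310662
Stage 2: Y1 = 60310662; r = 9; cross terms: (-17*-16 - -3*-21)=209, (-3*9 - 26*-16)=389, (26*20 - 1*9)=511, (1*9 - -21*20)=429, (-21*8 - -34*9)=138, (-34*-21 - -17*8)=850; twice the area = |2526| = 2526; area = 1263; answer 1263
Stage 3: Y2 = 1263; threaded value p + q = 1264; c = 8; total draws C(14,2) = 91; favorable C(8,2) = 28; P = 4/13; answer 4/13
Stage 4: Y3 = 4/13; threaded value p + q = 17; d = 8732; 8732 = 2^2 * 37 * 59; sigma = (1 + 2 + 4) * (1 + 37) * (1 + 59) = 7 * 38 * 60 = 15960; answer 15960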